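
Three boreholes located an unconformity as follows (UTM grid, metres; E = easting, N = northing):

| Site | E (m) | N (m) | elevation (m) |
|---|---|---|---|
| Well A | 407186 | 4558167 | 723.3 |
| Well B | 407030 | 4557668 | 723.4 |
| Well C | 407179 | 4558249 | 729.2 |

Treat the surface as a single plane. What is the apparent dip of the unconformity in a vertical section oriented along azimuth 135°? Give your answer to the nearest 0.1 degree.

Two edge vectors: Well A→Well B = (-156, -499, 0.1), Well A→Well C = (-7, 82, 5.9).
Normal n = (Well A→Well B) × (Well A→Well C) = (-2952.3, 919.7, -16285).
So ∂z/∂E = −n_x/n_z = −0.18129 and ∂z/∂N = −n_y/n_z = 0.05648.
Unit vector along 135° is (sin 135°, cos 135°) = (0.7071, -0.7071).
Slope in that direction = a·(0.7071) + b·(-0.7071) = −0.16813.
Apparent dip = arctan|0.16813| = 9.5° (true dip is 10.8°, so apparent ≤ true as expected).

9.5°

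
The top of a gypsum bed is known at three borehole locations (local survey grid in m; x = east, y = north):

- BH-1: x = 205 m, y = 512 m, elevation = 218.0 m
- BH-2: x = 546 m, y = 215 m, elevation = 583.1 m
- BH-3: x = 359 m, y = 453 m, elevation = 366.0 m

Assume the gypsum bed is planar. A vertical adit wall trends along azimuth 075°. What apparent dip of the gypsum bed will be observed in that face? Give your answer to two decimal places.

Let the plane be z = a·x + b·y + c.
BH-2−BH-1: 341a − 297b = 365.1;  BH-3−BH-1: 154a − 59b = 148.
Solving gives a = 0.87494, b = −0.22473.
Unit vector along 075° is (sin 75°, cos 75°) = (0.9659, 0.2588).
Slope in that direction = a·(0.9659) + b·(0.2588) = 0.78696.
Apparent dip = arctan|0.78696| = 38.20° (true dip is 42.1°, so apparent ≤ true as expected).

38.20°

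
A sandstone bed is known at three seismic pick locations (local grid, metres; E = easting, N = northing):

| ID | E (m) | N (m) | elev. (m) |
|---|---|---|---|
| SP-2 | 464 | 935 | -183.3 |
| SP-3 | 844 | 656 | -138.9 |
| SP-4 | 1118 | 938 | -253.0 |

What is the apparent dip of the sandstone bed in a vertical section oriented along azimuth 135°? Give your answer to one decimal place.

7.9°

Two edge vectors: SP-2→SP-3 = (380, -279, 44.4), SP-2→SP-4 = (654, 3, -69.7).
Normal n = (SP-2→SP-3) × (SP-2→SP-4) = (19313.1, 55523.6, 183606).
So ∂z/∂E = −n_x/n_z = −0.10519 and ∂z/∂N = −n_y/n_z = −0.30241.
Unit vector along 135° is (sin 135°, cos 135°) = (0.7071, -0.7071).
Slope in that direction = a·(0.7071) + b·(-0.7071) = 0.13945.
Apparent dip = arctan|0.13945| = 7.9° (true dip is 17.8°, so apparent ≤ true as expected).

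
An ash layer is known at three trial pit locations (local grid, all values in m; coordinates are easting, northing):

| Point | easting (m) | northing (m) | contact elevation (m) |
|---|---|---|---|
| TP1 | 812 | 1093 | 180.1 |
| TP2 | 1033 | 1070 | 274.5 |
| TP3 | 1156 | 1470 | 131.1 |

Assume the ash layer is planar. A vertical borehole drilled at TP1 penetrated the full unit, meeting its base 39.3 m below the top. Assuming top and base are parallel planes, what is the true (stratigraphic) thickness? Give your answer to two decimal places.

Let the plane be z = a·easting + b·northing + c.
TP2−TP1: 221a − 23b = 94.4;  TP3−TP1: 344a + 377b = −49.
Solving gives a = 0.37775, b = −0.47466.
|∇z| = √(a²+b²) = 0.60663, so dip δ = arctan(0.60663) = 31.24°.
True thickness = vertical thickness × cos δ = 39.3 × cos 31.24° = 33.60 m.

33.60 m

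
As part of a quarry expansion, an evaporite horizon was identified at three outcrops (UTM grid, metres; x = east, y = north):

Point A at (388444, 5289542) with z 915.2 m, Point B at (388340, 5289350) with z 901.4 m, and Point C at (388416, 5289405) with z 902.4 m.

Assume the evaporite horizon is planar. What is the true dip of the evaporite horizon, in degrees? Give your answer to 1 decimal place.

7.1°

Let the plane be z = a·x + b·y + c.
Point B−Point A: −104a − 192b = −13.8;  Point C−Point A: −28a − 137b = −12.8.
Solving gives a = −0.06391, b = 0.10649.
Gradient magnitude |∇z| = √(a² + b²) = √(0.00408 + 0.01134) = 0.12420.
True dip = arctan(0.12420) = 7.1°, dipping toward SSE (azimuth ≈ 149°).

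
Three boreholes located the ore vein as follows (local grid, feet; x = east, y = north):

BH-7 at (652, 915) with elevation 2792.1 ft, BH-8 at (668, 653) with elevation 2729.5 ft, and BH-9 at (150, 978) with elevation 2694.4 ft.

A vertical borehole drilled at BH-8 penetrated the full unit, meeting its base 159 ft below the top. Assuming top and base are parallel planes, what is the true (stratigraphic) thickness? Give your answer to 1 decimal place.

Let the plane be z = a·x + b·y + c.
BH-8−BH-7: 16a − 262b = −62.6;  BH-9−BH-7: −502a + 63b = −97.7.
Solving gives a = 0.22634, b = 0.25275.
|∇z| = √(a²+b²) = 0.33929, so dip δ = arctan(0.33929) = 18.74°.
True thickness = vertical thickness × cos δ = 159 × cos 18.74° = 150.6 ft.

150.6 ft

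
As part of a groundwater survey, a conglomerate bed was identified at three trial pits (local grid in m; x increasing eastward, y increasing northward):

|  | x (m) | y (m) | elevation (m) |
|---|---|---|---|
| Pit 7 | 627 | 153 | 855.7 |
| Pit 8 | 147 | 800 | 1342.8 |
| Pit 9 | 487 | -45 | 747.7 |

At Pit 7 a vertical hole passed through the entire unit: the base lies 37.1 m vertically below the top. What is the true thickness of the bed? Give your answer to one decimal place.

Let the plane be z = a·x + b·y + c.
Pit 8−Pit 7: −480a + 647b = 487.1;  Pit 9−Pit 7: −140a − 198b = −108.
Solving gives a = −0.14314, b = 0.64667.
|∇z| = √(a²+b²) = 0.66232, so dip δ = arctan(0.66232) = 33.52°.
True thickness = vertical thickness × cos δ = 37.1 × cos 33.52° = 30.9 m.

30.9 m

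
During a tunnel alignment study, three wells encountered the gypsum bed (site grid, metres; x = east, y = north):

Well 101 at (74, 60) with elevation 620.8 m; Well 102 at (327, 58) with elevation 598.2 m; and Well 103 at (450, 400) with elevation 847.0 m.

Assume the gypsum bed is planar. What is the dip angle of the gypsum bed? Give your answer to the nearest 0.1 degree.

37.3°

Two edge vectors: Well 101→Well 102 = (253, -2, -22.6), Well 101→Well 103 = (376, 340, 226.2).
Normal n = (Well 101→Well 102) × (Well 101→Well 103) = (7231.6, -65726.2, 86772).
So ∂z/∂x = −n_x/n_z = −0.08334 and ∂z/∂y = −n_y/n_z = 0.75746.
Gradient magnitude |∇z| = √(a² + b²) = √(0.00695 + 0.57374) = 0.76203.
True dip = arctan(0.76203) = 37.3°, dipping toward S (azimuth ≈ 174°).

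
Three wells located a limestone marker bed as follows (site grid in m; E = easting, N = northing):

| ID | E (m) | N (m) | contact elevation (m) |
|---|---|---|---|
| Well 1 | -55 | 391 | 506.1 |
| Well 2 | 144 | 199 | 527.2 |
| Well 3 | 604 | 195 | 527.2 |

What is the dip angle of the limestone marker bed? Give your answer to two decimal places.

Let the plane be z = a·E + b·N + c.
Well 2−Well 1: 199a − 192b = 21.1;  Well 3−Well 1: 659a − 196b = 21.1.
Solving gives a = −0.00096, b = −0.11090.
Gradient magnitude |∇z| = √(a² + b²) = √(0.00000 + 0.01230) = 0.11090.
True dip = arctan(0.11090) = 6.33°, dipping toward N (azimuth ≈ 000°).

6.33°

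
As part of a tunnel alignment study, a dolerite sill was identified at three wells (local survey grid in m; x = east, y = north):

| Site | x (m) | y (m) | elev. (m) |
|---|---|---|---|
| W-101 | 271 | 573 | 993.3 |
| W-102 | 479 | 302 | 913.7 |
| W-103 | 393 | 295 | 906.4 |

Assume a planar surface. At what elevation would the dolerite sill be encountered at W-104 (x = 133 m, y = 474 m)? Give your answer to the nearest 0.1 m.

Two edge vectors: W-101→W-102 = (208, -271, -79.6), W-101→W-103 = (122, -278, -86.9).
Normal n = (W-101→W-102) × (W-101→W-103) = (1421.1, 8364, -24762).
So ∂z/∂x = −n_x/n_z = 0.05739 and ∂z/∂y = −n_y/n_z = 0.33778.
Intercept c from W-101: 993.3 − 15.55 − 193.55 = 784.20.
At (133, 474): z = 7.6 + 160.1 + 784.20 = 951.9 m.

951.9 m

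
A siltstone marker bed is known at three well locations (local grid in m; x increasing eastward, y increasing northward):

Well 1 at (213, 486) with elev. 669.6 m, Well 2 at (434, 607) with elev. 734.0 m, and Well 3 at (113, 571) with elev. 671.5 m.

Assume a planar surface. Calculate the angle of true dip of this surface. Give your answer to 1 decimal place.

Two edge vectors: Well 1→Well 2 = (221, 121, 64.4), Well 1→Well 3 = (-100, 85, 1.9).
Normal n = (Well 1→Well 2) × (Well 1→Well 3) = (-5244.1, -6859.9, 30885).
So ∂z/∂x = −n_x/n_z = 0.16979 and ∂z/∂y = −n_y/n_z = 0.22211.
Gradient magnitude |∇z| = √(a² + b²) = √(0.02883 + 0.04933) = 0.27958.
True dip = arctan(0.27958) = 15.6°, dipping toward SW (azimuth ≈ 217°).

15.6°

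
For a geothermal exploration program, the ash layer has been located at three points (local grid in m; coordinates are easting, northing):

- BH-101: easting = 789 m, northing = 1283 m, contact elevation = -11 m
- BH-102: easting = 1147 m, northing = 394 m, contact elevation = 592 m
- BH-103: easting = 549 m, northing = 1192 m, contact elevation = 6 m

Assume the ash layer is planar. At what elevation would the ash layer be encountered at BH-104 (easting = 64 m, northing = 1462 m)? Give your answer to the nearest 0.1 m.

-238.0 m

Let the plane be z = a·easting + b·northing + c.
BH-102−BH-101: 358a − 889b = 603;  BH-103−BH-101: −240a − 91b = 17.
Solving gives a = 0.161667, b = −0.613187.
Then c = -11 − a·789 − b·1283 = 648.16.
At (64, 1462): z = 10.3 − 896.5 + 648.16 = -238.0 m.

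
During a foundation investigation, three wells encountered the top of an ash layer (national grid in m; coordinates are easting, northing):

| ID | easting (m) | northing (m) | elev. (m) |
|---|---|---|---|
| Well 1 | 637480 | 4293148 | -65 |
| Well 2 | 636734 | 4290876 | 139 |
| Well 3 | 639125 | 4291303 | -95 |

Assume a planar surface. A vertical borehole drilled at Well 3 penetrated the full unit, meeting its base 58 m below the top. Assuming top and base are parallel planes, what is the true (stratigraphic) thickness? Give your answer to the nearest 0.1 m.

57.7 m

Let the plane be z = a·easting + b·northing + c.
Well 2−Well 1: −746a − 2272b = 204;  Well 3−Well 1: 1645a − 1845b = −30.
Solving gives a = −0.08693, b = −0.06125.
|∇z| = √(a²+b²) = 0.10634, so dip δ = arctan(0.10634) = 6.07°.
True thickness = vertical thickness × cos δ = 58 × cos 6.07° = 57.7 m.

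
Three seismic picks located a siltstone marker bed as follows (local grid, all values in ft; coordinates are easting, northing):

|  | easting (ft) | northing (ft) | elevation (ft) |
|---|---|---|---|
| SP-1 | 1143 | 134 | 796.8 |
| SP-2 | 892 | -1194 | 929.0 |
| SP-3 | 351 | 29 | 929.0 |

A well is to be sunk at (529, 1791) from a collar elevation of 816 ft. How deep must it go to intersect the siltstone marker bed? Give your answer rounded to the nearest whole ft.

38 ft

Two edge vectors: SP-1→SP-2 = (-251, -1328, 132.2), SP-1→SP-3 = (-792, -105, 132.2).
Normal n = (SP-1→SP-2) × (SP-1→SP-3) = (-161680.6, -71520.2, -1025421).
So ∂z/∂easting = −n_x/n_z = −0.15767 and ∂z/∂northing = −n_y/n_z = −0.06975.
Intercept c from SP-1: 796.8 + 180.22 + 9.35 = 986.37.
At (529, 1791): z_contact = −83.4 − 124.9 + 986.37 = 778.0 ft.
Depth below ground = 816 − 778.0 = 38 ft.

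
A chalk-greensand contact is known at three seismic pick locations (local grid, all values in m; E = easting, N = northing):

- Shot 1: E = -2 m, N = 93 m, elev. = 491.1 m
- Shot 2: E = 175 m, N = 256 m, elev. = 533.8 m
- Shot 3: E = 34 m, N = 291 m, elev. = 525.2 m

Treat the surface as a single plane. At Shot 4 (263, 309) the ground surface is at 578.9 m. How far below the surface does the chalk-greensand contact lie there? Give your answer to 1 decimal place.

28.2 m

Two edge vectors: Shot 1→Shot 2 = (177, 163, 42.7), Shot 1→Shot 3 = (36, 198, 34.1).
Normal n = (Shot 1→Shot 2) × (Shot 1→Shot 3) = (-2896.3, -4498.5, 29178).
So ∂z/∂E = −n_x/n_z = 0.09926 and ∂z/∂N = −n_y/n_z = 0.15417.
Intercept c from Shot 1: 491.1 + 0.20 − 14.34 = 476.96.
At (263, 309): z_contact = 26.11 + 47.64 + 476.96 = 550.71 m.
Depth below ground = 578.9 − 550.71 = 28.2 m.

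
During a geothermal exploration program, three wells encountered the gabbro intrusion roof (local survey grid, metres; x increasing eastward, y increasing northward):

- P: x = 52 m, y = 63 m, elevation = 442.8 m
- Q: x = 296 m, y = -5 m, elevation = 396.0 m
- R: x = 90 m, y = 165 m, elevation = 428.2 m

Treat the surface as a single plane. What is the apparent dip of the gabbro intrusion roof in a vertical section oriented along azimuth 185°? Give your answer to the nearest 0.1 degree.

4.7°

Let the plane be z = a·x + b·y + c.
Q−P: 244a − 68b = −46.8;  R−P: 38a + 102b = −14.6.
Solving gives a = −0.20990, b = −0.06494.
Unit vector along 185° is (sin 185°, cos 185°) = (-0.0872, -0.9962).
Slope in that direction = a·(-0.0872) + b·(-0.9962) = 0.08299.
Apparent dip = arctan|0.08299| = 4.7° (true dip is 12.4°, so apparent ≤ true as expected).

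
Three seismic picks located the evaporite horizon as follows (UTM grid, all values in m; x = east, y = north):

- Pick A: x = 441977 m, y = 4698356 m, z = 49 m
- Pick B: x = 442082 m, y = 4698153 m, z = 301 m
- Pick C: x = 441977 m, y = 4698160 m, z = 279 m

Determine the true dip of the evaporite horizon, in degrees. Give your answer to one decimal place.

Two edge vectors: Pick A→Pick B = (105, -203, 252), Pick A→Pick C = (0, -196, 230).
Normal n = (Pick A→Pick B) × (Pick A→Pick C) = (2702, -24150, -20580).
So ∂z/∂x = −n_x/n_z = 0.13129 and ∂z/∂y = −n_y/n_z = −1.17347.
Gradient magnitude |∇z| = √(a² + b²) = √(0.01724 + 1.37703) = 1.18079.
True dip = arctan(1.18079) = 49.7°, dipping toward N (azimuth ≈ 354°).

49.7°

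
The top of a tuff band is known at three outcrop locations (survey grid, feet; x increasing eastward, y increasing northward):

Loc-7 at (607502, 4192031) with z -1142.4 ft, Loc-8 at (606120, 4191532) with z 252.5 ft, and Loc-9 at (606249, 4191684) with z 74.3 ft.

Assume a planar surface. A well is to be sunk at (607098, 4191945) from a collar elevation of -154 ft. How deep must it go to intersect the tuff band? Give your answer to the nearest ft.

Let the plane be z = a·x + b·y + c.
Loc-8−Loc-7: −1382a − 499b = 1394.9;  Loc-9−Loc-7: −1253a − 347b = 1216.7.
Solving gives a = −0.84494794, b = −0.45527445.
Then c = -1142.4 − a·607502 − b·4192031 = 2420689.76.
At (607098, 4191945): z_contact = −512966.2 − 1908485.4 + 2420689.76 = -761.9 ft.
Depth below ground = -154 − (-761.9) = 608 ft.

608 ft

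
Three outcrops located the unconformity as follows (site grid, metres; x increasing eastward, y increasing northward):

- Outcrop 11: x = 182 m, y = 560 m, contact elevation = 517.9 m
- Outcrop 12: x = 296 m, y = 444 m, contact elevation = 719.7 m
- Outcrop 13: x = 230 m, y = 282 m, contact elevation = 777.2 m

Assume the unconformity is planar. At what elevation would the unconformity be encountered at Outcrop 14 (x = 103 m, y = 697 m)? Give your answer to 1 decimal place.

Two edge vectors: Outcrop 11→Outcrop 12 = (114, -116, 201.8), Outcrop 11→Outcrop 13 = (48, -278, 259.3).
Normal n = (Outcrop 11→Outcrop 12) × (Outcrop 11→Outcrop 13) = (26021.6, -19873.8, -26124).
So ∂z/∂x = −n_x/n_z = 0.99608 and ∂z/∂y = −n_y/n_z = −0.76075.
Intercept c from Outcrop 11: 517.9 − 181.29 + 426.02 = 762.63.
At (103, 697): z = 102.6 − 530.2 + 762.63 = 335.0 m.

335.0 m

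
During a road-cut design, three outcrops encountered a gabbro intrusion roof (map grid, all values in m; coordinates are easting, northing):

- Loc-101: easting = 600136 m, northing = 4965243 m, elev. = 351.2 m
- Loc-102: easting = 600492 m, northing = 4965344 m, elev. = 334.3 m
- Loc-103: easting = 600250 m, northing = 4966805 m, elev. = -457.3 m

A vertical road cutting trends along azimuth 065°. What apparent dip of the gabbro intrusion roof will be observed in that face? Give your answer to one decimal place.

Let the plane be z = a·easting + b·northing + c.
Loc-102−Loc-101: 356a + 101b = −16.9;  Loc-103−Loc-101: 114a + 1562b = −808.5.
Solving gives a = 0.10148, b = −0.52501.
Unit vector along 065° is (sin 65°, cos 65°) = (0.9063, 0.4226).
Slope in that direction = a·(0.9063) + b·(0.4226) = −0.12991.
Apparent dip = arctan|0.12991| = 7.4° (true dip is 28.1°, so apparent ≤ true as expected).

7.4°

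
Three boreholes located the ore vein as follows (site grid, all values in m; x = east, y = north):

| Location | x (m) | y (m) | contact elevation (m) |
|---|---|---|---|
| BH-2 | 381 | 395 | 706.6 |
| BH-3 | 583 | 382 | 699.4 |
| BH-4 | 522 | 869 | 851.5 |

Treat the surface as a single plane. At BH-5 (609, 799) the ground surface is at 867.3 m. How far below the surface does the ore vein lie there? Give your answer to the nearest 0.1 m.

Let the plane be z = a·x + b·y + c.
BH-3−BH-2: 202a − 13b = −7.2;  BH-4−BH-2: 141a + 474b = 144.9.
Solving gives a = −0.01567, b = 0.31036.
Then c = 706.6 − a·381 − b·395 = 589.98.
At (609, 799): z_contact = −9.54 + 247.98 + 589.98 = 828.41 m.
Depth below ground = 867.3 − 828.41 = 38.9 m.

38.9 m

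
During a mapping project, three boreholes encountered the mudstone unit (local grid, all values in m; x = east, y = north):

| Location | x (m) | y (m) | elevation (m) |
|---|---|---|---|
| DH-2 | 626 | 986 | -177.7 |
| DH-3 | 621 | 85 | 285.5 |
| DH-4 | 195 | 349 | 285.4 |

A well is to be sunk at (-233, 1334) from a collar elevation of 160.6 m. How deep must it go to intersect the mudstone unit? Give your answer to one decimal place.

Two edge vectors: DH-2→DH-3 = (-5, -901, 463.2), DH-2→DH-4 = (-431, -637, 463.1).
Normal n = (DH-2→DH-3) × (DH-2→DH-4) = (-122194.7, -197323.7, -385146).
So ∂z/∂x = −n_x/n_z = −0.317269 and ∂z/∂y = −n_y/n_z = −0.512335.
Intercept c from DH-2: -177.7 + 198.61 + 505.16 = 526.07.
At (-233, 1334): z_contact = 73.92 − 683.45 + 526.07 = -83.46 m.
Depth below ground = 160.6 − (-83.46) = 244.1 m.

244.1 m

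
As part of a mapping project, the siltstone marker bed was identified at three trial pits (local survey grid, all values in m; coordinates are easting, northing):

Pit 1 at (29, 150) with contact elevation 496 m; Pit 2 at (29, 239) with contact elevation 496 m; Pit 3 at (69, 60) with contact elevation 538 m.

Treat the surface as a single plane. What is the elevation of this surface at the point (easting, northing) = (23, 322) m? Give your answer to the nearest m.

490 m

Let the plane be z = a·easting + b·northing + c.
Pit 2−Pit 1: 0a + 89b = 0;  Pit 3−Pit 1: 40a − 90b = 42.
Solving gives a = 1.05000, b = 0.00000.
Then c = 496 − a·29 − b·150 = 465.55.
At (23, 322): z = 24.2 + 0.0 + 465.55 = 489.7 m.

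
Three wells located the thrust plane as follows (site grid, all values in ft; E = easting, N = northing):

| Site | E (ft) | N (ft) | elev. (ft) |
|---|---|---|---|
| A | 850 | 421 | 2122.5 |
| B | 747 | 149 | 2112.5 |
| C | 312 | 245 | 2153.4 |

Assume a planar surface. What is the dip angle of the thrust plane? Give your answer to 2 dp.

Two edge vectors: A→B = (-103, -272, -10), A→C = (-538, -176, 30.9).
Normal n = (A→B) × (A→C) = (-10164.8, 8562.7, -128208).
So ∂z/∂E = −n_x/n_z = −0.07928 and ∂z/∂N = −n_y/n_z = 0.06679.
Gradient magnitude |∇z| = √(a² + b²) = √(0.00629 + 0.00446) = 0.10367.
True dip = arctan(0.10367) = 5.92°, dipping toward SE (azimuth ≈ 130°).

5.92°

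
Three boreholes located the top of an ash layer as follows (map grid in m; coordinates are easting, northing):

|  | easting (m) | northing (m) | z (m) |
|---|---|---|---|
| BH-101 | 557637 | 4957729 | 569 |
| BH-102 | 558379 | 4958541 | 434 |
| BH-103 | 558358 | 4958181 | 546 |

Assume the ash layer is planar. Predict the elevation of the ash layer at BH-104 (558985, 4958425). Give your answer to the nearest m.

574 m

Two edge vectors: BH-101→BH-102 = (742, 812, -135), BH-101→BH-103 = (721, 452, -23).
Normal n = (BH-101→BH-102) × (BH-101→BH-103) = (42344, -80269, -250068).
So ∂z/∂easting = −n_x/n_z = 0.16932994 and ∂z/∂northing = −n_y/n_z = −0.32098869.
Intercept c from BH-101: 569 − 94424.64 + 1591374.94 = 1497519.30.
At (558985, 4958425): z = 94652.9 − 1591598.4 + 1497519.30 = 573.8 m.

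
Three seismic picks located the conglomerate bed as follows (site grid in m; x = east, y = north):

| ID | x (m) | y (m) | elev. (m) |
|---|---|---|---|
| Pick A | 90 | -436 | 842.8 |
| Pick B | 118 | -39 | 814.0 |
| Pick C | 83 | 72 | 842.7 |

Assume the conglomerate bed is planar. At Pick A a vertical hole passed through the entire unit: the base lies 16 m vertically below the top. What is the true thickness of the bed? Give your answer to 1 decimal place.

12.1 m

Let the plane be z = a·x + b·y + c.
Pick B−Pick A: 28a + 397b = −28.8;  Pick C−Pick A: −7a + 508b = −0.1.
Solving gives a = −0.85813, b = −0.01202.
|∇z| = √(a²+b²) = 0.85821, so dip δ = arctan(0.85821) = 40.64°.
True thickness = vertical thickness × cos δ = 16 × cos 40.64° = 12.1 m.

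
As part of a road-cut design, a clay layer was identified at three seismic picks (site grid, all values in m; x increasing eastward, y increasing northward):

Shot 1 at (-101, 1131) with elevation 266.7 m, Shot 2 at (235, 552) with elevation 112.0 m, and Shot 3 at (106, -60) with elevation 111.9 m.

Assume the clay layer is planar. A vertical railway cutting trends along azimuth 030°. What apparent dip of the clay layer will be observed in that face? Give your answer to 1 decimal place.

6.1°

Two edge vectors: Shot 1→Shot 2 = (336, -579, -154.7), Shot 1→Shot 3 = (207, -1191, -154.8).
Normal n = (Shot 1→Shot 2) × (Shot 1→Shot 3) = (-94618.5, 19989.9, -280323).
So ∂z/∂x = −n_x/n_z = −0.33753 and ∂z/∂y = −n_y/n_z = 0.07131.
Unit vector along 030° is (sin 30°, cos 30°) = (0.5000, 0.8660).
Slope in that direction = a·(0.5000) + b·(0.8660) = −0.10701.
Apparent dip = arctan|0.10701| = 6.1° (true dip is 19.0°, so apparent ≤ true as expected).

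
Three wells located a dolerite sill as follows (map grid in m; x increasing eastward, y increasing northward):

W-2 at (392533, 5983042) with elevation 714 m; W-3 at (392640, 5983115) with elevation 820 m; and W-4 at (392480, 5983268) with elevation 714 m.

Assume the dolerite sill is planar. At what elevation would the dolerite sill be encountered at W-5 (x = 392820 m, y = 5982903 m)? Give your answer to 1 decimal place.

931.3 m

Two edge vectors: W-2→W-3 = (107, 73, 106), W-2→W-4 = (-53, 226, 0).
Normal n = (W-2→W-3) × (W-2→W-4) = (-23956, -5618, 28051).
So ∂z/∂x = −n_x/n_z = 0.854015900 and ∂z/∂y = −n_y/n_z = 0.200278065.
Intercept c from W-2: 714 − 335229.42 − 1198272.07 = −1532787.50.
At (392820, 5982903): z = 335474.5 + 1198244.2 − 1532787.50 = 931.3 m.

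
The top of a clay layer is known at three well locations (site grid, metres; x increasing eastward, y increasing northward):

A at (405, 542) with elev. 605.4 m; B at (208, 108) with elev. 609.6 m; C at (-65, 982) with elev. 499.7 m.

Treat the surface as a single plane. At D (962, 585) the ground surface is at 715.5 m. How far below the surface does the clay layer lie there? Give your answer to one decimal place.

Let the plane be z = a·x + b·y + c.
B−A: −197a − 434b = 4.2;  C−A: −470a + 440b = −105.7.
Solving gives a = 0.15147, b = −0.07843.
Then c = 605.4 − a·405 − b·542 = 586.57.
At (962, 585): z_contact = 145.71 − 45.88 + 586.57 = 686.40 m.
Depth below ground = 715.5 − 686.40 = 29.1 m.

29.1 m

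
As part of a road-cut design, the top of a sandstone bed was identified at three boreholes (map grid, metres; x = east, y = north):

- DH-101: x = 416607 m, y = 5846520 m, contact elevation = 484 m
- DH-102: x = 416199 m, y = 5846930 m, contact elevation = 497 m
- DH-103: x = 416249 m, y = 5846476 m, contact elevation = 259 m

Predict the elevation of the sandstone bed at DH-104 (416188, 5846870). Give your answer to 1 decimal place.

455.7 m

Two edge vectors: DH-101→DH-102 = (-408, 410, 13), DH-101→DH-103 = (-358, -44, -225).
Normal n = (DH-101→DH-102) × (DH-101→DH-103) = (-91678, -96454, 164732).
So ∂z/∂x = −n_x/n_z = 0.556528179 and ∂z/∂y = −n_y/n_z = 0.585520725.
Intercept c from DH-101: 484 − 231853.54 − 3423258.63 = −3654628.16.
At (416188, 5846870): z = 231620.3 + 3423463.6 − 3654628.16 = 455.7 m.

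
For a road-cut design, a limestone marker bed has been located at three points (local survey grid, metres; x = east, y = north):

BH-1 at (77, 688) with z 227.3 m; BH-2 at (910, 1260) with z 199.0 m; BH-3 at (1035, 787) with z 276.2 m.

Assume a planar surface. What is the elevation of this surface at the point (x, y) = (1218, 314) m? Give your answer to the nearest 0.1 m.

Two edge vectors: BH-1→BH-2 = (833, 572, -28.3), BH-1→BH-3 = (958, 99, 48.9).
Normal n = (BH-1→BH-2) × (BH-1→BH-3) = (30772.5, -67845.1, -465509).
So ∂z/∂x = −n_x/n_z = 0.066105 and ∂z/∂y = −n_y/n_z = −0.145744.
Intercept c from BH-1: 227.3 − 5.09 + 100.27 = 322.48.
At (1218, 314): z = 80.5 − 45.8 + 322.48 = 357.2 m.

357.2 m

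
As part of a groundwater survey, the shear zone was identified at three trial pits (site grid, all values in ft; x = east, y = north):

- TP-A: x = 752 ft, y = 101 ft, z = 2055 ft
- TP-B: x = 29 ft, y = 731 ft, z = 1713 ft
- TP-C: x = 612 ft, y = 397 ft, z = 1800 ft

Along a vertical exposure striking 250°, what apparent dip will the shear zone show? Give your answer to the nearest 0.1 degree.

Let the plane be z = a·x + b·y + c.
TP-B−TP-A: −723a + 630b = −342;  TP-C−TP-A: −140a + 296b = −255.
Solving gives a = −0.47229, b = −1.08487.
Unit vector along 250° is (sin 250°, cos 250°) = (-0.9397, -0.3420).
Slope in that direction = a·(-0.9397) + b·(-0.3420) = 0.81485.
Apparent dip = arctan|0.81485| = 39.2° (true dip is 49.8°, so apparent ≤ true as expected).

39.2°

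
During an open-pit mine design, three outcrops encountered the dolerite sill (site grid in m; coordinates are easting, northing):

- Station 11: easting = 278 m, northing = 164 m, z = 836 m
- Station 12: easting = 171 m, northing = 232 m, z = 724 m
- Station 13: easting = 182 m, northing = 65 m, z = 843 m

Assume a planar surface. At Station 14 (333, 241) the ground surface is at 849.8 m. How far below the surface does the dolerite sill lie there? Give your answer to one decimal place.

31.4 m

Let the plane be z = a·easting + b·northing + c.
Station 12−Station 11: −107a + 68b = −112;  Station 13−Station 11: −96a − 99b = 7.
Solving gives a = 0.61982, b = −0.67175.
Then c = 836 − a·278 − b·164 = 773.86.
At (333, 241): z_contact = 206.40 − 161.89 + 773.86 = 818.37 m.
Depth below ground = 849.8 − 818.37 = 31.4 m.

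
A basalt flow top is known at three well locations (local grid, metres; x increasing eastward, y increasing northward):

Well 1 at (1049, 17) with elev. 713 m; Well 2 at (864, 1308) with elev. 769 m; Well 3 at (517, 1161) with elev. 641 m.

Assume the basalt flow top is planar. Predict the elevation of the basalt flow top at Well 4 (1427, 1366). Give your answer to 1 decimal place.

960.3 m

Two edge vectors: Well 1→Well 2 = (-185, 1291, 56), Well 1→Well 3 = (-532, 1144, -72).
Normal n = (Well 1→Well 2) × (Well 1→Well 3) = (-157016, -43112, 475172).
So ∂z/∂x = −n_x/n_z = 0.330440 and ∂z/∂y = −n_y/n_z = 0.090729.
Intercept c from Well 1: 713 − 346.63 − 1.54 = 364.83.
At (1427, 1366): z = 471.5 + 123.9 + 364.83 = 960.3 m.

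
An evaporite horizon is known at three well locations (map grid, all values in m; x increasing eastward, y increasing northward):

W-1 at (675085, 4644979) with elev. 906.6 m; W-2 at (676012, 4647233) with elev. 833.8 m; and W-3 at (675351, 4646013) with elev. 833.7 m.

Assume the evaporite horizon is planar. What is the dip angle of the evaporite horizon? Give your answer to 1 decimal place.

15.8°

Let the plane be z = a·x + b·y + c.
W-2−W-1: 927a + 2254b = −72.8;  W-3−W-1: 266a + 1034b = −72.9.
Solving gives a = 0.24806, b = −0.13432.
Gradient magnitude |∇z| = √(a² + b²) = √(0.06153 + 0.01804) = 0.28209.
True dip = arctan(0.28209) = 15.8°, dipping toward WNW (azimuth ≈ 298°).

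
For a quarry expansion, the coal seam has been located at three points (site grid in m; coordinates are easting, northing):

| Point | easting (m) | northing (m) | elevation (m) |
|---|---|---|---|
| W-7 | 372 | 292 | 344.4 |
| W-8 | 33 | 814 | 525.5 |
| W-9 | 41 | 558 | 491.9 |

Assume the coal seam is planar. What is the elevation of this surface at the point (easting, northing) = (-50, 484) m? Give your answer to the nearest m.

Two edge vectors: W-7→W-8 = (-339, 522, 181.1), W-7→W-9 = (-331, 266, 147.5).
Normal n = (W-7→W-8) × (W-7→W-9) = (28822.4, -9941.6, 82608).
So ∂z/∂easting = −n_x/n_z = −0.34891 and ∂z/∂northing = −n_y/n_z = 0.12035.
Intercept c from W-7: 344.4 + 129.79 − 35.14 = 439.05.
At (-50, 484): z = 17.4 + 58.2 + 439.05 = 514.7 m.

515 m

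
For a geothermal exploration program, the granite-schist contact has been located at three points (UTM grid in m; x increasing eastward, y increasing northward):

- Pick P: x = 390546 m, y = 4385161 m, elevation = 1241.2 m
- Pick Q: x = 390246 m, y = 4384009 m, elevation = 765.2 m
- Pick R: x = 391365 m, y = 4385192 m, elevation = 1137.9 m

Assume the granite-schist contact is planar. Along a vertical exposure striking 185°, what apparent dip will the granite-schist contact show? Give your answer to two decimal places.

Let the plane be z = a·x + b·y + c.
Pick Q−Pick P: −300a − 1152b = −476;  Pick R−Pick P: 819a + 31b = −103.3.
Solving gives a = −0.14318, b = 0.45048.
Unit vector along 185° is (sin 185°, cos 185°) = (-0.0872, -0.9962).
Slope in that direction = a·(-0.0872) + b·(-0.9962) = −0.43629.
Apparent dip = arctan|0.43629| = 23.57° (true dip is 25.3°, so apparent ≤ true as expected).

23.57°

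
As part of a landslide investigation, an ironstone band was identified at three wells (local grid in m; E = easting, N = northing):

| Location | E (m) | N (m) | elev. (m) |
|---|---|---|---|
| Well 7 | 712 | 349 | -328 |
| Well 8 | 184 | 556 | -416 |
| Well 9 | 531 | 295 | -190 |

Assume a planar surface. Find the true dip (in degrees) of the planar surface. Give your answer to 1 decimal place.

54.3°

Two edge vectors: Well 7→Well 8 = (-528, 207, -88), Well 7→Well 9 = (-181, -54, 138).
Normal n = (Well 7→Well 8) × (Well 7→Well 9) = (23814, 88792, 65979).
So ∂z/∂E = −n_x/n_z = −0.36093 and ∂z/∂N = −n_y/n_z = −1.34576.
Gradient magnitude |∇z| = √(a² + b²) = √(0.13027 + 1.81107) = 1.39332.
True dip = arctan(1.39332) = 54.3°, dipping toward NNE (azimuth ≈ 015°).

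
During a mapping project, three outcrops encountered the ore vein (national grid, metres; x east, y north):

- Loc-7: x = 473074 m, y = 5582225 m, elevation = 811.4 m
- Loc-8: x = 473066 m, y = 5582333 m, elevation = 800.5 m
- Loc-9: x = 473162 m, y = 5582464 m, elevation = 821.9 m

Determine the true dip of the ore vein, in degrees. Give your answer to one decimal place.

18.6°

Two edge vectors: Loc-7→Loc-8 = (-8, 108, -10.9), Loc-7→Loc-9 = (88, 239, 10.5).
Normal n = (Loc-7→Loc-8) × (Loc-7→Loc-9) = (3739.1, -875.2, -11416).
So ∂z/∂x = −n_x/n_z = 0.32753 and ∂z/∂y = −n_y/n_z = −0.07666.
Gradient magnitude |∇z| = √(a² + b²) = √(0.10728 + 0.00588) = 0.33638.
True dip = arctan(0.33638) = 18.6°, dipping toward WNW (azimuth ≈ 283°).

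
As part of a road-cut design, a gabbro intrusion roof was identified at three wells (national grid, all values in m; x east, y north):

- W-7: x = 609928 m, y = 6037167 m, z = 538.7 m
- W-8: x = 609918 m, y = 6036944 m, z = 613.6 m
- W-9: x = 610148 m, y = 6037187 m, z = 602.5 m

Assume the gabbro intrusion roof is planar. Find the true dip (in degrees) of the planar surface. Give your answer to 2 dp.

Two edge vectors: W-7→W-8 = (-10, -223, 74.9), W-7→W-9 = (220, 20, 63.8).
Normal n = (W-7→W-8) × (W-7→W-9) = (-15725.4, 17116, 48860).
So ∂z/∂x = −n_x/n_z = 0.32185 and ∂z/∂y = −n_y/n_z = −0.35031.
Gradient magnitude |∇z| = √(a² + b²) = √(0.10358 + 0.12271) = 0.47571.
True dip = arctan(0.47571) = 25.44°, dipping toward NW (azimuth ≈ 317°).

25.44°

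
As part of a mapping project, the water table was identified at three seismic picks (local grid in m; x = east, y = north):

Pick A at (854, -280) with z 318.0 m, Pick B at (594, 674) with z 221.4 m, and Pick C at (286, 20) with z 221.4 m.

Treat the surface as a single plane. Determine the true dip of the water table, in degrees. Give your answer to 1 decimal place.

Two edge vectors: Pick A→Pick B = (-260, 954, -96.6), Pick A→Pick C = (-568, 300, -96.6).
Normal n = (Pick A→Pick B) × (Pick A→Pick C) = (-63176.4, 29752.8, 463872).
So ∂z/∂x = −n_x/n_z = 0.13619 and ∂z/∂y = −n_y/n_z = −0.06414.
Gradient magnitude |∇z| = √(a² + b²) = √(0.01855 + 0.00411) = 0.15054.
True dip = arctan(0.15054) = 8.6°, dipping toward WNW (azimuth ≈ 295°).

8.6°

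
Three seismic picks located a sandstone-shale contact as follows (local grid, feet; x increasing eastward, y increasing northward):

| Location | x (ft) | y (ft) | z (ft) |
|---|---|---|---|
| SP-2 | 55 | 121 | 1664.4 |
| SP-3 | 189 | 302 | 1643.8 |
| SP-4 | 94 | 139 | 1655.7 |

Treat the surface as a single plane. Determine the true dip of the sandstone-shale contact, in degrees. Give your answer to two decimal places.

Let the plane be z = a·x + b·y + c.
SP-3−SP-2: 134a + 181b = −20.6;  SP-4−SP-2: 39a + 18b = −8.7.
Solving gives a = −0.25907, b = 0.07799.
Gradient magnitude |∇z| = √(a² + b²) = √(0.06712 + 0.00608) = 0.27055.
True dip = arctan(0.27055) = 15.14°, dipping toward ESE (azimuth ≈ 107°).

15.14°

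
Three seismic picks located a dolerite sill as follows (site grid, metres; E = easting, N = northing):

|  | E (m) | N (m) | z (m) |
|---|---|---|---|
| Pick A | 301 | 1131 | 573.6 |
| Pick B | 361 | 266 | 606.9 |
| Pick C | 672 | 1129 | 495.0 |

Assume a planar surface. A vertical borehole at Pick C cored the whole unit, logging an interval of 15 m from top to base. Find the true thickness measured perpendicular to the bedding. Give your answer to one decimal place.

14.7 m

Let the plane be z = a·E + b·N + c.
Pick B−Pick A: 60a − 865b = 33.3;  Pick C−Pick A: 371a − 2b = −78.6.
Solving gives a = −0.21215, b = −0.05321.
|∇z| = √(a²+b²) = 0.21872, so dip δ = arctan(0.21872) = 12.34°.
True thickness = vertical thickness × cos δ = 15 × cos 12.34° = 14.7 m.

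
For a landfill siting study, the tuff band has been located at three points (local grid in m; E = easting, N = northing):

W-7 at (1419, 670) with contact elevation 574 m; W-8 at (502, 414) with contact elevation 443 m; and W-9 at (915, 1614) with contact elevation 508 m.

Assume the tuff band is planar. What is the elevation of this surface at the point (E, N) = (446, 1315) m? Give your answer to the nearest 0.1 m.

Let the plane be z = a·E + b·N + c.
W-8−W-7: −917a − 256b = −131;  W-9−W-7: −504a + 944b = −66.
Solving gives a = 0.141313, b = 0.005531.
Then c = 574 − a·1419 − b·670 = 369.77.
At (446, 1315): z = 63.0 + 7.3 + 369.77 = 440.1 m.

440.1 m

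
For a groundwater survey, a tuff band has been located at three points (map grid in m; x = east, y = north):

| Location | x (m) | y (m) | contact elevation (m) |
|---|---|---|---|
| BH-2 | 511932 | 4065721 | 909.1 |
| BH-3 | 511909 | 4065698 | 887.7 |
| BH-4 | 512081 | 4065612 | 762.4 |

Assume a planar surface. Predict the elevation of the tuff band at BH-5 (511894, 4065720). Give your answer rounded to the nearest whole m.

915 m

Two edge vectors: BH-2→BH-3 = (-23, -23, -21.4), BH-2→BH-4 = (149, -109, -146.7).
Normal n = (BH-2→BH-3) × (BH-2→BH-4) = (1041.5, -6562.7, 5934).
So ∂z/∂x = −n_x/n_z = −0.17551399 and ∂z/∂y = −n_y/n_z = 1.10594877.
Intercept c from BH-2: 909.1 + 89851.23 − 4496479.14 = −4405718.81.
At (511894, 4065720): z = −89844.6 + 4496478.0 − 4405718.81 = 914.7 m.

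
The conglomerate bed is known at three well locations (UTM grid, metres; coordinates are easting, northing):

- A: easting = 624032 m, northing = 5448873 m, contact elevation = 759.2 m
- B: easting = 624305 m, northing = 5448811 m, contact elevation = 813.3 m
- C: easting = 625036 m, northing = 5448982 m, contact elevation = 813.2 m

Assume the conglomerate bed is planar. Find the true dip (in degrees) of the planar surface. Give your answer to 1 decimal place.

Let the plane be z = a·easting + b·northing + c.
B−A: 273a − 62b = 54.1;  C−A: 1004a + 109b = 54.
Solving gives a = 0.10048, b = −0.43013.
Gradient magnitude |∇z| = √(a² + b²) = √(0.01010 + 0.18501) = 0.44171.
True dip = arctan(0.44171) = 23.8°, dipping toward NNW (azimuth ≈ 347°).

23.8°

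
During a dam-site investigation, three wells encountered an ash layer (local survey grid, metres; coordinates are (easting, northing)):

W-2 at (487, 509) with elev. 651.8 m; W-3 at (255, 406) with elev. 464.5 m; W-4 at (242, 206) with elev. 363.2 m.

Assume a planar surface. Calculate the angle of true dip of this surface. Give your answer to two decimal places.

Two edge vectors: W-2→W-3 = (-232, -103, -187.3), W-2→W-4 = (-245, -303, -288.6).
Normal n = (W-2→W-3) × (W-2→W-4) = (-27026.1, -21066.7, 45061).
So ∂z/∂E = −n_x/n_z = 0.59977 and ∂z/∂N = −n_y/n_z = 0.46752.
Gradient magnitude |∇z| = √(a² + b²) = √(0.35972 + 0.21857) = 0.76045.
True dip = arctan(0.76045) = 37.25°, dipping toward SW (azimuth ≈ 232°).

37.25°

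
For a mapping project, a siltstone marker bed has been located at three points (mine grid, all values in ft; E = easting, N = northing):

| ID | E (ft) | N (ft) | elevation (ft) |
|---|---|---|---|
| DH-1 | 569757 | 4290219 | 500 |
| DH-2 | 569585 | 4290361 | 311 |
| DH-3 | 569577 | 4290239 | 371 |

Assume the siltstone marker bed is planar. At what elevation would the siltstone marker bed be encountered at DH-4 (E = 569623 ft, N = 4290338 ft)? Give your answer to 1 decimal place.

Two edge vectors: DH-1→DH-2 = (-172, 142, -189), DH-1→DH-3 = (-180, 20, -129).
Normal n = (DH-1→DH-2) × (DH-1→DH-3) = (-14538, 11832, 22120).
So ∂z/∂E = −n_x/n_z = 0.657233273 and ∂z/∂N = −n_y/n_z = −0.534900542.
Intercept c from DH-1: 500 − 374463.26 + 2294840.47 = 1920877.21.
At (569623, 4290338): z = 374375.2 − 2294904.1 + 1920877.21 = 348.3 ft.

348.3 ft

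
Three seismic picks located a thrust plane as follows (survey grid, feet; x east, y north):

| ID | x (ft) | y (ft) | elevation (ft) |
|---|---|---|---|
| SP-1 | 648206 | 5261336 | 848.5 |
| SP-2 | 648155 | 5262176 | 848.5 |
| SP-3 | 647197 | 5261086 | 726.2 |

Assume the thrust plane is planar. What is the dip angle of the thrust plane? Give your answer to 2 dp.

Two edge vectors: SP-1→SP-2 = (-51, 840, 0), SP-1→SP-3 = (-1009, -250, -122.3).
Normal n = (SP-1→SP-2) × (SP-1→SP-3) = (-102732, -6237.3, 860310).
So ∂z/∂x = −n_x/n_z = 0.11941 and ∂z/∂y = −n_y/n_z = 0.00725.
Gradient magnitude |∇z| = √(a² + b²) = √(0.01426 + 0.00005) = 0.11963.
True dip = arctan(0.11963) = 6.82°, dipping toward W (azimuth ≈ 267°).

6.82°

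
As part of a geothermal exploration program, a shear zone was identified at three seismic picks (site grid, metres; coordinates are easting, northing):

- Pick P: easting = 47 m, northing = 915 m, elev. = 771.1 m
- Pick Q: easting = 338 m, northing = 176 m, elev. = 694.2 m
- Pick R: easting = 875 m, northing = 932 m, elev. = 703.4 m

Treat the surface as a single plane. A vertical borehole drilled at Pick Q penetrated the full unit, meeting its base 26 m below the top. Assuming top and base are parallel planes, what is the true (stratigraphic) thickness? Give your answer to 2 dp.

25.85 m

Two edge vectors: Pick P→Pick Q = (291, -739, -76.9), Pick P→Pick R = (828, 17, -67.7).
Normal n = (Pick P→Pick Q) × (Pick P→Pick R) = (51337.6, -43972.5, 616839).
So ∂z/∂easting = −n_x/n_z = −0.08323 and ∂z/∂northing = −n_y/n_z = 0.07129.
|∇z| = √(a²+b²) = 0.10958, so dip δ = arctan(0.10958) = 6.25°.
True thickness = vertical thickness × cos δ = 26 × cos 6.25° = 25.85 m.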